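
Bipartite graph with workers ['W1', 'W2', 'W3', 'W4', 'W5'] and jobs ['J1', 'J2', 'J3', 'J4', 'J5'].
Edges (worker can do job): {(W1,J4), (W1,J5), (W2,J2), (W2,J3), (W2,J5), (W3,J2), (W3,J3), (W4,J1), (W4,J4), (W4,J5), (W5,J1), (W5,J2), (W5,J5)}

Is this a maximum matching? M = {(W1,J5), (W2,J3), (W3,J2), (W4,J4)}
No, size 4 is not maximum

Proposed matching has size 4.
Maximum matching size for this graph: 5.

This is NOT maximum - can be improved to size 5.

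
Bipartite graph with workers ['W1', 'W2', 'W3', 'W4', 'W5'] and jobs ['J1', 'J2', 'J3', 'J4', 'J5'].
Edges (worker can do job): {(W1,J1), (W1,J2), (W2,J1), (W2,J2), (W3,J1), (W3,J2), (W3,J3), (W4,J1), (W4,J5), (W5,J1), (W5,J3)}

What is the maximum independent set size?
Maximum independent set = 6

By König's theorem:
- Min vertex cover = Max matching = 4
- Max independent set = Total vertices - Min vertex cover
- Max independent set = 10 - 4 = 6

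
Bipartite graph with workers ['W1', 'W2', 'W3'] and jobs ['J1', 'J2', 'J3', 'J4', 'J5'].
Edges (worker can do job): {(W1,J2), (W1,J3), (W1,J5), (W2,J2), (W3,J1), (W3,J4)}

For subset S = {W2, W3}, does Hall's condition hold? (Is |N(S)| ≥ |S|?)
Yes: |N(S)| = 3, |S| = 2

Subset S = {W2, W3}
Neighbors N(S) = {J1, J2, J4}

|N(S)| = 3, |S| = 2
Hall's condition: |N(S)| ≥ |S| is satisfied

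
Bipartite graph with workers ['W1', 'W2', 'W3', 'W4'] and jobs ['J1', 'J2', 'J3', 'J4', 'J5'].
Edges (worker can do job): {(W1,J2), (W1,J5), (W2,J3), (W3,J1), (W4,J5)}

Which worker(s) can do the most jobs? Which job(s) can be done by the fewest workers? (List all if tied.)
Most versatile: W1 (2 jobs); Least covered: J4 (0 workers)

Worker degrees (jobs they can do): W1:2, W2:1, W3:1, W4:1
Job degrees (workers who can do it): J1:1, J2:1, J3:1, J4:0, J5:2

Maximum worker degree is 2, achieved by: W1
Minimum job degree is 0, achieved by: J4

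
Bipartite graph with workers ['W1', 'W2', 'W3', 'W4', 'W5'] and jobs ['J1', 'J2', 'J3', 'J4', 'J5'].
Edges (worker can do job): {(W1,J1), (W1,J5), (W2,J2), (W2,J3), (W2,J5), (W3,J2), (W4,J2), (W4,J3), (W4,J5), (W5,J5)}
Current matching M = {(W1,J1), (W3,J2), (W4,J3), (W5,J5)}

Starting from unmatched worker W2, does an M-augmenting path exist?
No augmenting path from W2

Alternating search from W2 reaches jobs: {J2, J3, J5}.
Every reachable job is already matched in M, and following those matched edges back to workers exposes no further unvisited jobs.
No M-augmenting path from W2 exists.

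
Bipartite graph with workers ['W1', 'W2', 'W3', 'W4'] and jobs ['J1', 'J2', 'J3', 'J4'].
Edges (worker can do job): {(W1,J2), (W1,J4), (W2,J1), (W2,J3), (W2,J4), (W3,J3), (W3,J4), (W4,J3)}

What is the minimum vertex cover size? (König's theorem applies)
Minimum vertex cover size = 4

By König's theorem: in bipartite graphs,
min vertex cover = max matching = 4

Maximum matching has size 4, so minimum vertex cover also has size 4.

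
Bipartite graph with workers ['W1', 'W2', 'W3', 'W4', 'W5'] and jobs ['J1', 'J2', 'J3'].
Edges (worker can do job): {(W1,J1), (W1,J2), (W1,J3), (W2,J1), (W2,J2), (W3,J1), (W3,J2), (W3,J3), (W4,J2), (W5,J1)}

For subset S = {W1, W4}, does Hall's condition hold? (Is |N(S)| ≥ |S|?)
Yes: |N(S)| = 3, |S| = 2

Subset S = {W1, W4}
Neighbors N(S) = {J1, J2, J3}

|N(S)| = 3, |S| = 2
Hall's condition: |N(S)| ≥ |S| is satisfied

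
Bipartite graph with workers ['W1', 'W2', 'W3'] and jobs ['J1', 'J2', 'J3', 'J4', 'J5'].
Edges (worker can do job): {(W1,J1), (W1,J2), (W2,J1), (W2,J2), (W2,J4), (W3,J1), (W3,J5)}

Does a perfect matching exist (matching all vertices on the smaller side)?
Yes, perfect matching exists (size 3)

Perfect matching: {(W1,J2), (W2,J4), (W3,J1)}
All 3 vertices on the smaller side are matched.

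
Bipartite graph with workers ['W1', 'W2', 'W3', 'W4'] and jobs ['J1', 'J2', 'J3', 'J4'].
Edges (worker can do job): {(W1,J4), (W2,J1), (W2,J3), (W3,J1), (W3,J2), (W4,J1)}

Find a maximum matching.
Matching: {(W1,J4), (W2,J3), (W3,J2), (W4,J1)}

Maximum matching (size 4):
  W1 → J4
  W2 → J3
  W3 → J2
  W4 → J1

Each worker is assigned to at most one job, and each job to at most one worker.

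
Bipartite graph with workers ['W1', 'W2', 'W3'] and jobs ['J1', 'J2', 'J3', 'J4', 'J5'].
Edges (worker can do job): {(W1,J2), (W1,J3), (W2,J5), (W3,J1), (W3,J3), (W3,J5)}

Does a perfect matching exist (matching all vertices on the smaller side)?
Yes, perfect matching exists (size 3)

Perfect matching: {(W1,J3), (W2,J5), (W3,J1)}
All 3 vertices on the smaller side are matched.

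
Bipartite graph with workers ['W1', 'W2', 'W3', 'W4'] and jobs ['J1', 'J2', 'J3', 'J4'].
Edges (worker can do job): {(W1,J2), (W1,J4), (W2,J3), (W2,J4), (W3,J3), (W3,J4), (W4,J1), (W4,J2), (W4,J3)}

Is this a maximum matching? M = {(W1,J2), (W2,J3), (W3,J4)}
No, size 3 is not maximum

Proposed matching has size 3.
Maximum matching size for this graph: 4.

This is NOT maximum - can be improved to size 4.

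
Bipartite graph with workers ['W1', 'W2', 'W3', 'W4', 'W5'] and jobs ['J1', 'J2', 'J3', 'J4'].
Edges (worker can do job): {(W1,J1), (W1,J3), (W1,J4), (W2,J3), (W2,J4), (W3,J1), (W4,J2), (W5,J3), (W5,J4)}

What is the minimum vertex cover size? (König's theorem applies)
Minimum vertex cover size = 4

By König's theorem: in bipartite graphs,
min vertex cover = max matching = 4

Maximum matching has size 4, so minimum vertex cover also has size 4.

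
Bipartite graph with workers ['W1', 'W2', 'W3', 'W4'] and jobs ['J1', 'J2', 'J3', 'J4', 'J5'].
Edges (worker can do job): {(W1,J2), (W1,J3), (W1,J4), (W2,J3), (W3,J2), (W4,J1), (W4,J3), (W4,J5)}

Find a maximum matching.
Matching: {(W1,J4), (W2,J3), (W3,J2), (W4,J5)}

Maximum matching (size 4):
  W1 → J4
  W2 → J3
  W3 → J2
  W4 → J5

Each worker is assigned to at most one job, and each job to at most one worker.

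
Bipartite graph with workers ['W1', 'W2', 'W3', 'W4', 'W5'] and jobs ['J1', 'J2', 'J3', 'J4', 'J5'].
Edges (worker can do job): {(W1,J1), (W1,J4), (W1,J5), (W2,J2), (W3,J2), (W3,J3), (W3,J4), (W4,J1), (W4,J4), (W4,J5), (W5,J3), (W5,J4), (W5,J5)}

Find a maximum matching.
Matching: {(W1,J5), (W2,J2), (W3,J4), (W4,J1), (W5,J3)}

Maximum matching (size 5):
  W1 → J5
  W2 → J2
  W3 → J4
  W4 → J1
  W5 → J3

Each worker is assigned to at most one job, and each job to at most one worker.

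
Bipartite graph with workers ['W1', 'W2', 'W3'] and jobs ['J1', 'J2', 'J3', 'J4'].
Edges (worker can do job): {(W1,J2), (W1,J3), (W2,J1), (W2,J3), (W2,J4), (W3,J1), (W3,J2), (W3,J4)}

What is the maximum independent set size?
Maximum independent set = 4

By König's theorem:
- Min vertex cover = Max matching = 3
- Max independent set = Total vertices - Min vertex cover
- Max independent set = 7 - 3 = 4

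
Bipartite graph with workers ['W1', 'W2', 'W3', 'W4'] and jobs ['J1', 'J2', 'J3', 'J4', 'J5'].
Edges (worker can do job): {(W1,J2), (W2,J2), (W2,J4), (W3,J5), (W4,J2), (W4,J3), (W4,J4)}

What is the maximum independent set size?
Maximum independent set = 5

By König's theorem:
- Min vertex cover = Max matching = 4
- Max independent set = Total vertices - Min vertex cover
- Max independent set = 9 - 4 = 5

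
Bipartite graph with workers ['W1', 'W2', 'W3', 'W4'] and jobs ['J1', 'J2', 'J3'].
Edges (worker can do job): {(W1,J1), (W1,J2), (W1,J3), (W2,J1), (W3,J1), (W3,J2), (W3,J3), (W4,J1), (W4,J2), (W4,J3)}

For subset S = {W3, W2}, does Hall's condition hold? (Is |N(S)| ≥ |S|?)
Yes: |N(S)| = 3, |S| = 2

Subset S = {W3, W2}
Neighbors N(S) = {J1, J2, J3}

|N(S)| = 3, |S| = 2
Hall's condition: |N(S)| ≥ |S| is satisfied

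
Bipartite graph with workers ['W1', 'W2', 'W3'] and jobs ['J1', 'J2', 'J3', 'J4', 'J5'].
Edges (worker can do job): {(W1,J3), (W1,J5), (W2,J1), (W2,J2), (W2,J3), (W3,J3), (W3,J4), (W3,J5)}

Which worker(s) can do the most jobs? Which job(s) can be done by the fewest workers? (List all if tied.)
Most versatile: W2, W3 (3 jobs); Least covered: J1, J2, J4 (1 workers)

Worker degrees (jobs they can do): W1:2, W2:3, W3:3
Job degrees (workers who can do it): J1:1, J2:1, J3:3, J4:1, J5:2

Maximum worker degree is 3, achieved by: W2, W3
Minimum job degree is 1, achieved by: J1, J2, J4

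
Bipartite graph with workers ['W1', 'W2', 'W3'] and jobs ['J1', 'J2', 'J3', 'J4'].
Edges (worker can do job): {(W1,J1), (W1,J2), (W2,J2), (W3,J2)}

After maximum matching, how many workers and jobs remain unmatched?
Unmatched: 1 workers, 2 jobs

Maximum matching size: 2
Workers: 3 total, 2 matched, 1 unmatched
Jobs: 4 total, 2 matched, 2 unmatched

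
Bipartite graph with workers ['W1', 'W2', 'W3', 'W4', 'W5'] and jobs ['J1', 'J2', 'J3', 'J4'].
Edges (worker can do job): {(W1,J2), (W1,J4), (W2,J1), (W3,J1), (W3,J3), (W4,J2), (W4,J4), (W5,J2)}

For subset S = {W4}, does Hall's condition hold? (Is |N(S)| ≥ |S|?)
Yes: |N(S)| = 2, |S| = 1

Subset S = {W4}
Neighbors N(S) = {J2, J4}

|N(S)| = 2, |S| = 1
Hall's condition: |N(S)| ≥ |S| is satisfied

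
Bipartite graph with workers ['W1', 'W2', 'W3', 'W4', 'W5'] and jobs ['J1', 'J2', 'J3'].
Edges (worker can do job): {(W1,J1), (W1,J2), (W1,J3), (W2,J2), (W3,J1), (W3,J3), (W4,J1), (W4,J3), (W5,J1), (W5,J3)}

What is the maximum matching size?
Maximum matching size = 3

Maximum matching: {(W1,J2), (W3,J1), (W5,J3)}
Size: 3

This assigns 3 workers to 3 distinct jobs.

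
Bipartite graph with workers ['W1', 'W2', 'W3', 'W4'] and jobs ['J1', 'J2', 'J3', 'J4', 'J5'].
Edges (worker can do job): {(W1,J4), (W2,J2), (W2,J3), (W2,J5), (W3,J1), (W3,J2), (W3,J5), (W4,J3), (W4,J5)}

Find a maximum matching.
Matching: {(W1,J4), (W2,J2), (W3,J1), (W4,J5)}

Maximum matching (size 4):
  W1 → J4
  W2 → J2
  W3 → J1
  W4 → J5

Each worker is assigned to at most one job, and each job to at most one worker.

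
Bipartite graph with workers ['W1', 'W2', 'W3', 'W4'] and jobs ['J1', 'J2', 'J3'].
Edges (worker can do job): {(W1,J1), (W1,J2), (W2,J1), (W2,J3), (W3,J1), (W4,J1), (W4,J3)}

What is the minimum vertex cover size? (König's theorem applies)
Minimum vertex cover size = 3

By König's theorem: in bipartite graphs,
min vertex cover = max matching = 3

Maximum matching has size 3, so minimum vertex cover also has size 3.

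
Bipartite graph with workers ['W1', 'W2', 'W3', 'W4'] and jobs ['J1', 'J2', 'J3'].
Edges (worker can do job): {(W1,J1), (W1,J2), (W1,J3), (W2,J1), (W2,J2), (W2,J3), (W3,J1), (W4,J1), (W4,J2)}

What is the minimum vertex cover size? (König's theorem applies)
Minimum vertex cover size = 3

By König's theorem: in bipartite graphs,
min vertex cover = max matching = 3

Maximum matching has size 3, so minimum vertex cover also has size 3.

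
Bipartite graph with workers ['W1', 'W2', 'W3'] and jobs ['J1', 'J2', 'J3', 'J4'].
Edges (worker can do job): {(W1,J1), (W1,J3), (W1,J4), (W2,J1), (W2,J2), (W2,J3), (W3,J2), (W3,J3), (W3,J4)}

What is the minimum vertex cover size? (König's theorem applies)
Minimum vertex cover size = 3

By König's theorem: in bipartite graphs,
min vertex cover = max matching = 3

Maximum matching has size 3, so minimum vertex cover also has size 3.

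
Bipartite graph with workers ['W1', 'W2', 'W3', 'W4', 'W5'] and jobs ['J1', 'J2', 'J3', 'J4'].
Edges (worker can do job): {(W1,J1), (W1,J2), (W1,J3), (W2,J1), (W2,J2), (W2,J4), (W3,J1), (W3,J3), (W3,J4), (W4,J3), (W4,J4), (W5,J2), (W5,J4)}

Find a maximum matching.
Matching: {(W1,J3), (W3,J1), (W4,J4), (W5,J2)}

Maximum matching (size 4):
  W1 → J3
  W3 → J1
  W4 → J4
  W5 → J2

Each worker is assigned to at most one job, and each job to at most one worker.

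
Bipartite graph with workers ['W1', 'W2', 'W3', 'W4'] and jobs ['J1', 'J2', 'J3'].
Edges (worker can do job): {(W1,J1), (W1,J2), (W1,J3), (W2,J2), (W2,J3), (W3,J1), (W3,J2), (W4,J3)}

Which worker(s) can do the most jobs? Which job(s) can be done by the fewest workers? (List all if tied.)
Most versatile: W1 (3 jobs); Least covered: J1 (2 workers)

Worker degrees (jobs they can do): W1:3, W2:2, W3:2, W4:1
Job degrees (workers who can do it): J1:2, J2:3, J3:3

Maximum worker degree is 3, achieved by: W1
Minimum job degree is 2, achieved by: J1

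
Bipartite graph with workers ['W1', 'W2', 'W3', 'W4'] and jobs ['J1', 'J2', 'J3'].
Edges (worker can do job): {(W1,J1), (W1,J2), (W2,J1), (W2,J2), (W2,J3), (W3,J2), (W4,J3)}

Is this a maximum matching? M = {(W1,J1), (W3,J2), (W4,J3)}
Yes, size 3 is maximum

Proposed matching has size 3.
Maximum matching size for this graph: 3.

This is a maximum matching.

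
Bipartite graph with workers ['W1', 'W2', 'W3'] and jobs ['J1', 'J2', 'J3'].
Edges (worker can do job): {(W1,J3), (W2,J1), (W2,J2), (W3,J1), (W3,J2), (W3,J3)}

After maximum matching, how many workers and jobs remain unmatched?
Unmatched: 0 workers, 0 jobs

Maximum matching size: 3
Workers: 3 total, 3 matched, 0 unmatched
Jobs: 3 total, 3 matched, 0 unmatched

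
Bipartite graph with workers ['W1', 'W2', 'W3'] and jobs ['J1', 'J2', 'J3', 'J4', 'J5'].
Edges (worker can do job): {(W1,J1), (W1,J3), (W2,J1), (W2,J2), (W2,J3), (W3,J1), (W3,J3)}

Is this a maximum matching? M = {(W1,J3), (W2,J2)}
No, size 2 is not maximum

Proposed matching has size 2.
Maximum matching size for this graph: 3.

This is NOT maximum - can be improved to size 3.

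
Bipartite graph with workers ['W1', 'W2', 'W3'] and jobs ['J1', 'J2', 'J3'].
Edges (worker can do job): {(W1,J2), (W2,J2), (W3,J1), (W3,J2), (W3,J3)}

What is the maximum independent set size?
Maximum independent set = 4

By König's theorem:
- Min vertex cover = Max matching = 2
- Max independent set = Total vertices - Min vertex cover
- Max independent set = 6 - 2 = 4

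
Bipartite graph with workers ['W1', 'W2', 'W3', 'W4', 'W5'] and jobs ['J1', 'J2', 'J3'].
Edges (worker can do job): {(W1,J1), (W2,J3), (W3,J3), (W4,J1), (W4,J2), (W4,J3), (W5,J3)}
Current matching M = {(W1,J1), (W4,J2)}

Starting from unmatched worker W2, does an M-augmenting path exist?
Yes: W2 → J3

An M-augmenting path alternates non-matching / matching edges, starting and ending at unmatched vertices.
Path: W2 → J3
(J3 is unmatched in M, so the path is augmenting.)
Flipping edges along this path would increase |M| from 2 to 3.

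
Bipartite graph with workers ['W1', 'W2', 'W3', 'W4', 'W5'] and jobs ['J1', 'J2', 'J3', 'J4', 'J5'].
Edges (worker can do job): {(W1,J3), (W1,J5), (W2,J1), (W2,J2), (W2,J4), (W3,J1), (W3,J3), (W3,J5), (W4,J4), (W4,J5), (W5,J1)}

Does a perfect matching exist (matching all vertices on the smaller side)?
Yes, perfect matching exists (size 5)

Perfect matching: {(W1,J5), (W2,J2), (W3,J3), (W4,J4), (W5,J1)}
All 5 vertices on the smaller side are matched.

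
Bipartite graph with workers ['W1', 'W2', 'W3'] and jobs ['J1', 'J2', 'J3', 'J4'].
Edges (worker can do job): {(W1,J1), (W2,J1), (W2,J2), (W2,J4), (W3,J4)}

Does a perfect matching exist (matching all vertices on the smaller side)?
Yes, perfect matching exists (size 3)

Perfect matching: {(W1,J1), (W2,J2), (W3,J4)}
All 3 vertices on the smaller side are matched.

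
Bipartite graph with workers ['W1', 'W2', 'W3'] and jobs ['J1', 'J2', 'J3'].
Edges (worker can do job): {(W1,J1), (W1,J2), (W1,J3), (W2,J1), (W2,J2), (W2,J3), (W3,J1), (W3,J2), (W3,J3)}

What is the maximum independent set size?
Maximum independent set = 3

By König's theorem:
- Min vertex cover = Max matching = 3
- Max independent set = Total vertices - Min vertex cover
- Max independent set = 6 - 3 = 3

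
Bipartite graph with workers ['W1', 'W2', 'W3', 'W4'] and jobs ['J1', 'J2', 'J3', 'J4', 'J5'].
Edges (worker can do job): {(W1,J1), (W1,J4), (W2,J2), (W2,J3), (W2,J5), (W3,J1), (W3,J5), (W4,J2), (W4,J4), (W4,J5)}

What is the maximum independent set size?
Maximum independent set = 5

By König's theorem:
- Min vertex cover = Max matching = 4
- Max independent set = Total vertices - Min vertex cover
- Max independent set = 9 - 4 = 5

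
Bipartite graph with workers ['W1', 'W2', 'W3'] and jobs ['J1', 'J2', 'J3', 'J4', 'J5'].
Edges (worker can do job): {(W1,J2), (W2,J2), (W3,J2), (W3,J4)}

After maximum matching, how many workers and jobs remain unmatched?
Unmatched: 1 workers, 3 jobs

Maximum matching size: 2
Workers: 3 total, 2 matched, 1 unmatched
Jobs: 5 total, 2 matched, 3 unmatched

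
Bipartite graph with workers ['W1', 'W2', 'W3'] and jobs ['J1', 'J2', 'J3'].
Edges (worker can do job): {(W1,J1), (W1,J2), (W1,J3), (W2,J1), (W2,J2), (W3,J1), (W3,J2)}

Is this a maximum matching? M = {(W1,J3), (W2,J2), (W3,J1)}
Yes, size 3 is maximum

Proposed matching has size 3.
Maximum matching size for this graph: 3.

This is a maximum matching.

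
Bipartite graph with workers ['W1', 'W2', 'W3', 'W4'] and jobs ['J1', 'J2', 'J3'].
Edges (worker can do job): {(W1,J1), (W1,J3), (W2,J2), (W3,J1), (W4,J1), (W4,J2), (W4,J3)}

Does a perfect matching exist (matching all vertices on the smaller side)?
Yes, perfect matching exists (size 3)

Perfect matching: {(W1,J3), (W3,J1), (W4,J2)}
All 3 vertices on the smaller side are matched.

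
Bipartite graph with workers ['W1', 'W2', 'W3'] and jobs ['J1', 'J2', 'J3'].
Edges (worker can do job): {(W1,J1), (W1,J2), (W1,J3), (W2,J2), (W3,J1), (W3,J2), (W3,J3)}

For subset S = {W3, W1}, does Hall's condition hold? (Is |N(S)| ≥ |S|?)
Yes: |N(S)| = 3, |S| = 2

Subset S = {W3, W1}
Neighbors N(S) = {J1, J2, J3}

|N(S)| = 3, |S| = 2
Hall's condition: |N(S)| ≥ |S| is satisfied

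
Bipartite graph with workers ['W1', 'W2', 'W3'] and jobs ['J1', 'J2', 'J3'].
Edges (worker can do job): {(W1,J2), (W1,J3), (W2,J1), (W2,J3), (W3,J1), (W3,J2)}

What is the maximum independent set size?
Maximum independent set = 3

By König's theorem:
- Min vertex cover = Max matching = 3
- Max independent set = Total vertices - Min vertex cover
- Max independent set = 6 - 3 = 3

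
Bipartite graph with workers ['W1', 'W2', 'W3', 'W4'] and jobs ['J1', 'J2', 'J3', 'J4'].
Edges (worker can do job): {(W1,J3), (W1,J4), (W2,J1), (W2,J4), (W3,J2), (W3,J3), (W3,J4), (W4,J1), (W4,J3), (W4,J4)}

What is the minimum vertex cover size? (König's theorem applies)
Minimum vertex cover size = 4

By König's theorem: in bipartite graphs,
min vertex cover = max matching = 4

Maximum matching has size 4, so minimum vertex cover also has size 4.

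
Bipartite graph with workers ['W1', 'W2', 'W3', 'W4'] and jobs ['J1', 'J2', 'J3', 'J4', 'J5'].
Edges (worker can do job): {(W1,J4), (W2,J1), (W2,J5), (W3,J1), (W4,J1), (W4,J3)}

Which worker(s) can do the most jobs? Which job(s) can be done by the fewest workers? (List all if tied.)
Most versatile: W2, W4 (2 jobs); Least covered: J2 (0 workers)

Worker degrees (jobs they can do): W1:1, W2:2, W3:1, W4:2
Job degrees (workers who can do it): J1:3, J2:0, J3:1, J4:1, J5:1

Maximum worker degree is 2, achieved by: W2, W4
Minimum job degree is 0, achieved by: J2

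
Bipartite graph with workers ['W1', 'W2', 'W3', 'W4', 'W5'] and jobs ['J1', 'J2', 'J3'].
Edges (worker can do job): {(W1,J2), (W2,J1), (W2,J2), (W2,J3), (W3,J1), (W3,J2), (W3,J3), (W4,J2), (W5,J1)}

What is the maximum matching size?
Maximum matching size = 3

Maximum matching: {(W2,J3), (W3,J1), (W4,J2)}
Size: 3

This assigns 3 workers to 3 distinct jobs.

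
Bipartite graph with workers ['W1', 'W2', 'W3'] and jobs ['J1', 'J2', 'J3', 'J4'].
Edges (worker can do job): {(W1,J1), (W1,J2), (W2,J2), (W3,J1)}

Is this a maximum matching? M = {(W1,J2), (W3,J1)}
Yes, size 2 is maximum

Proposed matching has size 2.
Maximum matching size for this graph: 2.

This is a maximum matching.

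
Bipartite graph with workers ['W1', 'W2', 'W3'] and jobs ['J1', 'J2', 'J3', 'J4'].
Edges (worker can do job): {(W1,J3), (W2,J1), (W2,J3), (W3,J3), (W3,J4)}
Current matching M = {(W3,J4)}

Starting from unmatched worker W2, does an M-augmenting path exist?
Yes: W2 → J1

An M-augmenting path alternates non-matching / matching edges, starting and ending at unmatched vertices.
Path: W2 → J1
(J1 is unmatched in M, so the path is augmenting.)
Flipping edges along this path would increase |M| from 1 to 2.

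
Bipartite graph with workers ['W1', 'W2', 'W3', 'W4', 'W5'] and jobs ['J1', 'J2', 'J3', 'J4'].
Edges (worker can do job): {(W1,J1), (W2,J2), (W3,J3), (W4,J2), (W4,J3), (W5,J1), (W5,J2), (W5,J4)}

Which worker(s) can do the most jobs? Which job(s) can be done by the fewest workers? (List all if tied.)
Most versatile: W5 (3 jobs); Least covered: J4 (1 workers)

Worker degrees (jobs they can do): W1:1, W2:1, W3:1, W4:2, W5:3
Job degrees (workers who can do it): J1:2, J2:3, J3:2, J4:1

Maximum worker degree is 3, achieved by: W5
Minimum job degree is 1, achieved by: J4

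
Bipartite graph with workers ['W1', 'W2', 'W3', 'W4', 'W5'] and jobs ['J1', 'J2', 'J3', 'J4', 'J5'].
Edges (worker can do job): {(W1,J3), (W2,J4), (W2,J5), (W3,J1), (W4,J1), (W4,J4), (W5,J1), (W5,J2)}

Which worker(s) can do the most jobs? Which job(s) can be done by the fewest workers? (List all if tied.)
Most versatile: W2, W4, W5 (2 jobs); Least covered: J2, J3, J5 (1 workers)

Worker degrees (jobs they can do): W1:1, W2:2, W3:1, W4:2, W5:2
Job degrees (workers who can do it): J1:3, J2:1, J3:1, J4:2, J5:1

Maximum worker degree is 2, achieved by: W2, W4, W5
Minimum job degree is 1, achieved by: J2, J3, J5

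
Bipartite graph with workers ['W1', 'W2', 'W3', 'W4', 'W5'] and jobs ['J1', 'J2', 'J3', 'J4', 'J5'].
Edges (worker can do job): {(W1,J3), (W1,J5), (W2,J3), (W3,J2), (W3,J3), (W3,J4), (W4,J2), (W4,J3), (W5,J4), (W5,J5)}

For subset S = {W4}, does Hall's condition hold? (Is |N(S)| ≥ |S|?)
Yes: |N(S)| = 2, |S| = 1

Subset S = {W4}
Neighbors N(S) = {J2, J3}

|N(S)| = 2, |S| = 1
Hall's condition: |N(S)| ≥ |S| is satisfied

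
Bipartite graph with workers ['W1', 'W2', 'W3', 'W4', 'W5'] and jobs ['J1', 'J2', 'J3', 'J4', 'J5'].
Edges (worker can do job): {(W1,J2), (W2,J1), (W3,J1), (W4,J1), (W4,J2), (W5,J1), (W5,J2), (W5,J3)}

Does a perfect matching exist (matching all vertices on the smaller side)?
No, maximum matching has size 3 < 5

Maximum matching has size 3, need 5 for perfect matching.
Unmatched workers: ['W1', 'W2']
Unmatched jobs: ['J5', 'J4']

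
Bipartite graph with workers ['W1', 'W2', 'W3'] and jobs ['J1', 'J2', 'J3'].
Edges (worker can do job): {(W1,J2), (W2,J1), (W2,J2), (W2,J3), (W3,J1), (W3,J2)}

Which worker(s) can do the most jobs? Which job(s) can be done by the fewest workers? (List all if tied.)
Most versatile: W2 (3 jobs); Least covered: J3 (1 workers)

Worker degrees (jobs they can do): W1:1, W2:3, W3:2
Job degrees (workers who can do it): J1:2, J2:3, J3:1

Maximum worker degree is 3, achieved by: W2
Minimum job degree is 1, achieved by: J3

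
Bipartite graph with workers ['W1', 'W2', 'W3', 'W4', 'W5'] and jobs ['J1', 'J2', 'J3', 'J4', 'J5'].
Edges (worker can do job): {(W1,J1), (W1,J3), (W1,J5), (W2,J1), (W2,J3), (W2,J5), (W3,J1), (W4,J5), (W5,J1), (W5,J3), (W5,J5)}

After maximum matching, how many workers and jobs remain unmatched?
Unmatched: 2 workers, 2 jobs

Maximum matching size: 3
Workers: 5 total, 3 matched, 2 unmatched
Jobs: 5 total, 3 matched, 2 unmatched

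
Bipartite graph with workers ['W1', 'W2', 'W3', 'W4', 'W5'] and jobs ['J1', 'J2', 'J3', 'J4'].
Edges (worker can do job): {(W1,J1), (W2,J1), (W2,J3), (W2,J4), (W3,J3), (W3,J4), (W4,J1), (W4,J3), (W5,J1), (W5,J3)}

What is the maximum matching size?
Maximum matching size = 3

Maximum matching: {(W2,J4), (W3,J3), (W5,J1)}
Size: 3

This assigns 3 workers to 3 distinct jobs.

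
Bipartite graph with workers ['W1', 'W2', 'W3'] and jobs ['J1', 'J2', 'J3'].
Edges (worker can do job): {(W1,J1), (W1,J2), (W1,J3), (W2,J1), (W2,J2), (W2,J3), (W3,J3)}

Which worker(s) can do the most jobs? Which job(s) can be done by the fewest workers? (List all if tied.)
Most versatile: W1, W2 (3 jobs); Least covered: J1, J2 (2 workers)

Worker degrees (jobs they can do): W1:3, W2:3, W3:1
Job degrees (workers who can do it): J1:2, J2:2, J3:3

Maximum worker degree is 3, achieved by: W1, W2
Minimum job degree is 2, achieved by: J1, J2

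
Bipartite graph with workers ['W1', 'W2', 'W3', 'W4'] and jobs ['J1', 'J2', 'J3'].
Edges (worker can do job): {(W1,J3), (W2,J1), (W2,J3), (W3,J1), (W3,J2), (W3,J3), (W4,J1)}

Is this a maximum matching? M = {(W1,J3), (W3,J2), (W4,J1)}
Yes, size 3 is maximum

Proposed matching has size 3.
Maximum matching size for this graph: 3.

This is a maximum matching.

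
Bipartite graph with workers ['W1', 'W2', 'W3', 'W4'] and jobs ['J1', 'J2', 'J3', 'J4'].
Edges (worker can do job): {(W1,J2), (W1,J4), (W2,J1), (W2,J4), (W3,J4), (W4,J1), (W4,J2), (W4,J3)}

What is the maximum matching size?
Maximum matching size = 4

Maximum matching: {(W1,J2), (W2,J1), (W3,J4), (W4,J3)}
Size: 4

This assigns 4 workers to 4 distinct jobs.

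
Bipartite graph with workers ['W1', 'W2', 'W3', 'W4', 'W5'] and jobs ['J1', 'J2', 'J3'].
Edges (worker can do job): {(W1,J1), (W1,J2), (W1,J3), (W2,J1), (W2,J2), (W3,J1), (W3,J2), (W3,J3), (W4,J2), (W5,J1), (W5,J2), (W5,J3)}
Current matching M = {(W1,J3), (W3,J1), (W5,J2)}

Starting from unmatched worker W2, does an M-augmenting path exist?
No augmenting path from W2

Alternating search from W2 reaches jobs: {J1, J2, J3}.
Every reachable job is already matched in M, and following those matched edges back to workers exposes no further unvisited jobs.
No M-augmenting path from W2 exists.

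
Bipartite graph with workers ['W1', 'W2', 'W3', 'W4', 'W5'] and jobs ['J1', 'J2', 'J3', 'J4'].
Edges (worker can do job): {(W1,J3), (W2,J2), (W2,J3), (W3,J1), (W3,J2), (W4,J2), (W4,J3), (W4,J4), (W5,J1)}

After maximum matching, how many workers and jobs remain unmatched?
Unmatched: 1 workers, 0 jobs

Maximum matching size: 4
Workers: 5 total, 4 matched, 1 unmatched
Jobs: 4 total, 4 matched, 0 unmatched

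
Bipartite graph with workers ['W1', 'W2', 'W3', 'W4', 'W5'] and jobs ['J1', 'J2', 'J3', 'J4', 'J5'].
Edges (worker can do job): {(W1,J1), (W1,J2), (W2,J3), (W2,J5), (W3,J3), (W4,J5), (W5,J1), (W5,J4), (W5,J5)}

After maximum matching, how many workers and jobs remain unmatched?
Unmatched: 1 workers, 1 jobs

Maximum matching size: 4
Workers: 5 total, 4 matched, 1 unmatched
Jobs: 5 total, 4 matched, 1 unmatched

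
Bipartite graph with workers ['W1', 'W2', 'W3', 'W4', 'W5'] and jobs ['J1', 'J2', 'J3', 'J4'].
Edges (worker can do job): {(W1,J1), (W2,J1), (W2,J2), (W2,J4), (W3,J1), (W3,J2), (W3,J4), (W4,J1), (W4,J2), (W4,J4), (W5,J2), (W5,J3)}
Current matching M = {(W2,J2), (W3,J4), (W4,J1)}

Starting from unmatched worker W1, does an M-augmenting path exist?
No augmenting path from W1

Alternating search from W1 reaches jobs: {J1, J2, J4}.
Every reachable job is already matched in M, and following those matched edges back to workers exposes no further unvisited jobs.
No M-augmenting path from W1 exists.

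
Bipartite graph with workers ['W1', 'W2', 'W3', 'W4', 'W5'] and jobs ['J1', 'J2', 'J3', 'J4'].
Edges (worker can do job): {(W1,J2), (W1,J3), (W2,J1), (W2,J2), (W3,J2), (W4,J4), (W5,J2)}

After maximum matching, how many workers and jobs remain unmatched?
Unmatched: 1 workers, 0 jobs

Maximum matching size: 4
Workers: 5 total, 4 matched, 1 unmatched
Jobs: 4 total, 4 matched, 0 unmatched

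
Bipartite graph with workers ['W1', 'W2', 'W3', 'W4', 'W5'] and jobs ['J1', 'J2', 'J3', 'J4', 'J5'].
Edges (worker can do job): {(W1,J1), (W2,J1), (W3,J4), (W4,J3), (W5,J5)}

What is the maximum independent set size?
Maximum independent set = 6

By König's theorem:
- Min vertex cover = Max matching = 4
- Max independent set = Total vertices - Min vertex cover
- Max independent set = 10 - 4 = 6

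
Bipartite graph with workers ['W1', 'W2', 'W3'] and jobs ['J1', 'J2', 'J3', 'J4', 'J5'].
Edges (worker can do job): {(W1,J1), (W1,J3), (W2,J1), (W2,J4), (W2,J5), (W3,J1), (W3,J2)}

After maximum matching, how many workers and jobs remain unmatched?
Unmatched: 0 workers, 2 jobs

Maximum matching size: 3
Workers: 3 total, 3 matched, 0 unmatched
Jobs: 5 total, 3 matched, 2 unmatched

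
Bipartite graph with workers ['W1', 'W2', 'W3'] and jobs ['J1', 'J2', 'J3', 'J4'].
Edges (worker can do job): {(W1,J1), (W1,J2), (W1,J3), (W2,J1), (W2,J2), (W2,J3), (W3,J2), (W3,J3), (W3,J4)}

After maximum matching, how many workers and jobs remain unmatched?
Unmatched: 0 workers, 1 jobs

Maximum matching size: 3
Workers: 3 total, 3 matched, 0 unmatched
Jobs: 4 total, 3 matched, 1 unmatched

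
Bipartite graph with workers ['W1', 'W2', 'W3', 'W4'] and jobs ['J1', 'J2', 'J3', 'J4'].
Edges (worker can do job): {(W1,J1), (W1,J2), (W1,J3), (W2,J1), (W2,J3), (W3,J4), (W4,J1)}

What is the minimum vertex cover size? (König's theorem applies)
Minimum vertex cover size = 4

By König's theorem: in bipartite graphs,
min vertex cover = max matching = 4

Maximum matching has size 4, so minimum vertex cover also has size 4.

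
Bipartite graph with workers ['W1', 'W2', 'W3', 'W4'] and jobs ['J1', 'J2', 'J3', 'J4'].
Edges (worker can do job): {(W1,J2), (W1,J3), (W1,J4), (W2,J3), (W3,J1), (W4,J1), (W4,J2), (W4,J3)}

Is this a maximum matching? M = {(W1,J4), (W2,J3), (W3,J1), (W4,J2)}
Yes, size 4 is maximum

Proposed matching has size 4.
Maximum matching size for this graph: 4.

This is a maximum matching.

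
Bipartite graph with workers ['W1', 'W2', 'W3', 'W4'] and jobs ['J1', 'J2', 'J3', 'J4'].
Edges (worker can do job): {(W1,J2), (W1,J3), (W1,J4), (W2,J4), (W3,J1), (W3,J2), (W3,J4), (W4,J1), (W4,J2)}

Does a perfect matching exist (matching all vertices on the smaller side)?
Yes, perfect matching exists (size 4)

Perfect matching: {(W1,J3), (W2,J4), (W3,J2), (W4,J1)}
All 4 vertices on the smaller side are matched.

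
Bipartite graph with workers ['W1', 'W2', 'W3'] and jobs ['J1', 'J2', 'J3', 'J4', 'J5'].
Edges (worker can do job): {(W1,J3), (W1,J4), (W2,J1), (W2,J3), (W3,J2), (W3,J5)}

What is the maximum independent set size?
Maximum independent set = 5

By König's theorem:
- Min vertex cover = Max matching = 3
- Max independent set = Total vertices - Min vertex cover
- Max independent set = 8 - 3 = 5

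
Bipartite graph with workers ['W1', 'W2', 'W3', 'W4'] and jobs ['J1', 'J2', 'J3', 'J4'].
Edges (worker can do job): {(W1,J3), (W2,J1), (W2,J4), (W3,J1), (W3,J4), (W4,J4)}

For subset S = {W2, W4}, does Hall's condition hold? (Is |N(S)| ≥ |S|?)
Yes: |N(S)| = 2, |S| = 2

Subset S = {W2, W4}
Neighbors N(S) = {J1, J4}

|N(S)| = 2, |S| = 2
Hall's condition: |N(S)| ≥ |S| is satisfied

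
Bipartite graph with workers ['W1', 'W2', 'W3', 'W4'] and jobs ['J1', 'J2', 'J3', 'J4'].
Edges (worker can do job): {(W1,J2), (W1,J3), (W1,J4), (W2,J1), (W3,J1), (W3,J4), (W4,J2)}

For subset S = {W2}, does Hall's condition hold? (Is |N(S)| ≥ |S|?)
Yes: |N(S)| = 1, |S| = 1

Subset S = {W2}
Neighbors N(S) = {J1}

|N(S)| = 1, |S| = 1
Hall's condition: |N(S)| ≥ |S| is satisfied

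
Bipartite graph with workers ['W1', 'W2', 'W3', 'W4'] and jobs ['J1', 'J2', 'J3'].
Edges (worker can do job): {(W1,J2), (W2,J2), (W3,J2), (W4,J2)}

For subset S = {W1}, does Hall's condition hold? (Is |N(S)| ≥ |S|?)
Yes: |N(S)| = 1, |S| = 1

Subset S = {W1}
Neighbors N(S) = {J2}

|N(S)| = 1, |S| = 1
Hall's condition: |N(S)| ≥ |S| is satisfied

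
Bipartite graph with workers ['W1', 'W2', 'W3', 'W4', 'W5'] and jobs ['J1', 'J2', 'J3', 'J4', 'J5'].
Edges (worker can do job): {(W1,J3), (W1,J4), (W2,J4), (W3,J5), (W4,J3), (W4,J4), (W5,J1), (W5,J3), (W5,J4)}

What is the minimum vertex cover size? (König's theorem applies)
Minimum vertex cover size = 4

By König's theorem: in bipartite graphs,
min vertex cover = max matching = 4

Maximum matching has size 4, so minimum vertex cover also has size 4.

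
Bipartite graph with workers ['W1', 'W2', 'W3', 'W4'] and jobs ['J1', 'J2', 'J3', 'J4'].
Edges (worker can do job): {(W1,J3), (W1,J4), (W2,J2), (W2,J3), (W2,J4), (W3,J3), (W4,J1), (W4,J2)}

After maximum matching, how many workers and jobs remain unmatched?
Unmatched: 0 workers, 0 jobs

Maximum matching size: 4
Workers: 4 total, 4 matched, 0 unmatched
Jobs: 4 total, 4 matched, 0 unmatched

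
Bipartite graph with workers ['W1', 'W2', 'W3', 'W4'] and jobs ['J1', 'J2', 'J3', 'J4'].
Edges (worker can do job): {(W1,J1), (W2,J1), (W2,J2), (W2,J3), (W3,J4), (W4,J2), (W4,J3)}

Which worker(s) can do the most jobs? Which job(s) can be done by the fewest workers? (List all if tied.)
Most versatile: W2 (3 jobs); Least covered: J4 (1 workers)

Worker degrees (jobs they can do): W1:1, W2:3, W3:1, W4:2
Job degrees (workers who can do it): J1:2, J2:2, J3:2, J4:1

Maximum worker degree is 3, achieved by: W2
Minimum job degree is 1, achieved by: J4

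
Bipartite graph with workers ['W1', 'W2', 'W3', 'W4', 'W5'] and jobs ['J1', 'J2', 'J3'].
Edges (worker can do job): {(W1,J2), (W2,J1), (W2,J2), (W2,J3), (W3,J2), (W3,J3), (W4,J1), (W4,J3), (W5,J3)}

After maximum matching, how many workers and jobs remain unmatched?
Unmatched: 2 workers, 0 jobs

Maximum matching size: 3
Workers: 5 total, 3 matched, 2 unmatched
Jobs: 3 total, 3 matched, 0 unmatched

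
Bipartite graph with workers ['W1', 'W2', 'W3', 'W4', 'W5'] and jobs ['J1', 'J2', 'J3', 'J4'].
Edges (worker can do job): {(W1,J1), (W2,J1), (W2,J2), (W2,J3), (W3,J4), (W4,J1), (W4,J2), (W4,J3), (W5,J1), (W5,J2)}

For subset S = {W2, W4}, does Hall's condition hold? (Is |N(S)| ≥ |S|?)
Yes: |N(S)| = 3, |S| = 2

Subset S = {W2, W4}
Neighbors N(S) = {J1, J2, J3}

|N(S)| = 3, |S| = 2
Hall's condition: |N(S)| ≥ |S| is satisfied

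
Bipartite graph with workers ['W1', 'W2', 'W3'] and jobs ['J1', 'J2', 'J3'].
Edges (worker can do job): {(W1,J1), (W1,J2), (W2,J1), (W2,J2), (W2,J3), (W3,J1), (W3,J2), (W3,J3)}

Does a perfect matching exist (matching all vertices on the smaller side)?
Yes, perfect matching exists (size 3)

Perfect matching: {(W1,J1), (W2,J2), (W3,J3)}
All 3 vertices on the smaller side are matched.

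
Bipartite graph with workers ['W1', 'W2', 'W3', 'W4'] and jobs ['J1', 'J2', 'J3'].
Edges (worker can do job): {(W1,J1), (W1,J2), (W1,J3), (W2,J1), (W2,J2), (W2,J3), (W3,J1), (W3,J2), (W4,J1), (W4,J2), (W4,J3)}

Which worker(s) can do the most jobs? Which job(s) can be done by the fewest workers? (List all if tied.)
Most versatile: W1, W2, W4 (3 jobs); Least covered: J3 (3 workers)

Worker degrees (jobs they can do): W1:3, W2:3, W3:2, W4:3
Job degrees (workers who can do it): J1:4, J2:4, J3:3

Maximum worker degree is 3, achieved by: W1, W2, W4
Minimum job degree is 3, achieved by: J3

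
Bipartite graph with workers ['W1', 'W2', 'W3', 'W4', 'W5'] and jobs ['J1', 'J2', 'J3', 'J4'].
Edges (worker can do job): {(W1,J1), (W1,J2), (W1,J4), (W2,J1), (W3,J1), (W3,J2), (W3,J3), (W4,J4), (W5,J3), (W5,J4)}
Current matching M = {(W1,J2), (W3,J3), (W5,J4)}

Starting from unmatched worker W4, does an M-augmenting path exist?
Yes: W4 → J4 → W5 → J3 → W3 → J1

An M-augmenting path alternates non-matching / matching edges, starting and ending at unmatched vertices.
Path: W4 → J4 → W5 → J3 → W3 → J1
(J1 is unmatched in M, so the path is augmenting.)
Flipping edges along this path would increase |M| from 3 to 4.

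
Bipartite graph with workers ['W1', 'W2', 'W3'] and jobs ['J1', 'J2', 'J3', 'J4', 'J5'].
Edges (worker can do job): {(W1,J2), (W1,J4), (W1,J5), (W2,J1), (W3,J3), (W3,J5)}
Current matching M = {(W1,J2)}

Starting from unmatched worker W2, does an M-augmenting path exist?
Yes: W2 → J1

An M-augmenting path alternates non-matching / matching edges, starting and ending at unmatched vertices.
Path: W2 → J1
(J1 is unmatched in M, so the path is augmenting.)
Flipping edges along this path would increase |M| from 1 to 2.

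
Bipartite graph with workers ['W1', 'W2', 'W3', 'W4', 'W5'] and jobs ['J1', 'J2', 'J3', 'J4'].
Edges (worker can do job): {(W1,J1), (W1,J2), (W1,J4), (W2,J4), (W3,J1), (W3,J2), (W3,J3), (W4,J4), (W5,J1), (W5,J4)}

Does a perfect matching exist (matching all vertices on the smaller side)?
Yes, perfect matching exists (size 4)

Perfect matching: {(W1,J2), (W3,J3), (W4,J4), (W5,J1)}
All 4 vertices on the smaller side are matched.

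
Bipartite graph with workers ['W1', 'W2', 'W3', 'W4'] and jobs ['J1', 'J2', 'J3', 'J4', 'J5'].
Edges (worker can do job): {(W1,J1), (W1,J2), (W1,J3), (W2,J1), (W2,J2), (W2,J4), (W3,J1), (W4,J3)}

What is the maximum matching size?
Maximum matching size = 4

Maximum matching: {(W1,J2), (W2,J4), (W3,J1), (W4,J3)}
Size: 4

This assigns 4 workers to 4 distinct jobs.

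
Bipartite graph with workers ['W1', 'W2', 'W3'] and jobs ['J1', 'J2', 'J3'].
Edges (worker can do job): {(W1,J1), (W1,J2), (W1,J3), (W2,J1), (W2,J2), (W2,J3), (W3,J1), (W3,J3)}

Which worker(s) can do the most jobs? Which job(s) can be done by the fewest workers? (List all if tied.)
Most versatile: W1, W2 (3 jobs); Least covered: J2 (2 workers)

Worker degrees (jobs they can do): W1:3, W2:3, W3:2
Job degrees (workers who can do it): J1:3, J2:2, J3:3

Maximum worker degree is 3, achieved by: W1, W2
Minimum job degree is 2, achieved by: J2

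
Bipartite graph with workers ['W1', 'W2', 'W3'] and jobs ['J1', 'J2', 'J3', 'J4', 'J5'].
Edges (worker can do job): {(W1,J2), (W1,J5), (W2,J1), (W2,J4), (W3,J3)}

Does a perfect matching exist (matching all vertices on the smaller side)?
Yes, perfect matching exists (size 3)

Perfect matching: {(W1,J5), (W2,J1), (W3,J3)}
All 3 vertices on the smaller side are matched.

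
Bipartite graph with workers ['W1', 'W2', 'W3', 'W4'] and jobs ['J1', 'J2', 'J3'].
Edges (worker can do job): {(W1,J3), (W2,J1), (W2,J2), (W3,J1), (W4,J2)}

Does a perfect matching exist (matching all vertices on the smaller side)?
Yes, perfect matching exists (size 3)

Perfect matching: {(W1,J3), (W3,J1), (W4,J2)}
All 3 vertices on the smaller side are matched.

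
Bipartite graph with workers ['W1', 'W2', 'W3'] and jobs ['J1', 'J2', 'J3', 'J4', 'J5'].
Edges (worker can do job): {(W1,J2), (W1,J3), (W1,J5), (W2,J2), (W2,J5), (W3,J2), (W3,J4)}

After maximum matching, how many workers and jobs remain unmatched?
Unmatched: 0 workers, 2 jobs

Maximum matching size: 3
Workers: 3 total, 3 matched, 0 unmatched
Jobs: 5 total, 3 matched, 2 unmatched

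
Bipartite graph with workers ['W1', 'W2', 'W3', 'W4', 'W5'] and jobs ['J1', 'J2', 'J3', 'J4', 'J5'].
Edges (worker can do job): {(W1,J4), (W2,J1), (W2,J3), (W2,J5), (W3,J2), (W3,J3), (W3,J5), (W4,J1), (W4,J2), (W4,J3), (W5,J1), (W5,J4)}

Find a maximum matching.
Matching: {(W1,J4), (W2,J5), (W3,J3), (W4,J2), (W5,J1)}

Maximum matching (size 5):
  W1 → J4
  W2 → J5
  W3 → J3
  W4 → J2
  W5 → J1

Each worker is assigned to at most one job, and each job to at most one worker.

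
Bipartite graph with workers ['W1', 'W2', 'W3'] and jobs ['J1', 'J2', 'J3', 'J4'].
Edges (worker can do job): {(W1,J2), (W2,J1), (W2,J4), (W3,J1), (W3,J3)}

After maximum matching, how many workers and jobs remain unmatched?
Unmatched: 0 workers, 1 jobs

Maximum matching size: 3
Workers: 3 total, 3 matched, 0 unmatched
Jobs: 4 total, 3 matched, 1 unmatched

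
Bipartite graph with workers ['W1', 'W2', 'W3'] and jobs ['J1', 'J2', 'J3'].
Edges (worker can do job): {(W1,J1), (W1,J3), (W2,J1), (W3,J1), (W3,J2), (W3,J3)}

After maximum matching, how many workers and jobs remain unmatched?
Unmatched: 0 workers, 0 jobs

Maximum matching size: 3
Workers: 3 total, 3 matched, 0 unmatched
Jobs: 3 total, 3 matched, 0 unmatched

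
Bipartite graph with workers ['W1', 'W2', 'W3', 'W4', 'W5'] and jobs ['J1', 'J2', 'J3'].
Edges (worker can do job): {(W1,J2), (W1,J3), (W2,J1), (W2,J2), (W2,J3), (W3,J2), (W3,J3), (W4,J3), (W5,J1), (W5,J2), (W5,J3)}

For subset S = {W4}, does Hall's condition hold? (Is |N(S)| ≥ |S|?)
Yes: |N(S)| = 1, |S| = 1

Subset S = {W4}
Neighbors N(S) = {J3}

|N(S)| = 1, |S| = 1
Hall's condition: |N(S)| ≥ |S| is satisfied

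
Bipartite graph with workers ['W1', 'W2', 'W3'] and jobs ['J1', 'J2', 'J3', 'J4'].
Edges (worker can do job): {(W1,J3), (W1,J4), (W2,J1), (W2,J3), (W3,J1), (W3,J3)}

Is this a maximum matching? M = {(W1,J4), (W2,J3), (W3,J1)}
Yes, size 3 is maximum

Proposed matching has size 3.
Maximum matching size for this graph: 3.

This is a maximum matching.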